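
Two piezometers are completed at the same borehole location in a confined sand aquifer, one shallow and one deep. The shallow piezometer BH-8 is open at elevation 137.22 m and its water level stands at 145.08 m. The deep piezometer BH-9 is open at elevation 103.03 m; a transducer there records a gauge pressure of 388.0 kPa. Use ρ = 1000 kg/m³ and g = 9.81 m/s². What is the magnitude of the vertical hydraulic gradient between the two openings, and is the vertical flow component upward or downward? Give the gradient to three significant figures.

Total head at BH-8: h = 145.08 m (water level in the standpipe).
Pressure head at BH-9: ψ = P/(ρg) = 388.0×1000 / (1000 × 9.81) = 39.55 m.
Total head at BH-9: h = z + ψ = 103.03 + 39.55 = 142.58 m.
Δh = h(BH-8) − h(BH-9) = 145.08 − 142.58 = 2.50 m.
Vertical separation Δz = 137.22 − 103.03 = 34.19 m.
|i_v| = |Δh| / Δz = 2.50 / 34.19 = 0.0731.
Head is higher in the shallow piezometer, so vertical flow is downward (recharge condition).

|i_v| ≈ 0.0731; vertical flow is downward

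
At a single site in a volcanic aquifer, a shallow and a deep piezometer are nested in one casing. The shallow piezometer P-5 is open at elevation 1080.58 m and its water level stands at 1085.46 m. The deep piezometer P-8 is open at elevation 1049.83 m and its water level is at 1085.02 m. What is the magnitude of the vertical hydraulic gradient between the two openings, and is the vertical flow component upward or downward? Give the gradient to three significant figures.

|i_v| ≈ 0.0143; vertical flow is downward

Total head at P-5: h = 1085.46 m (water level in the standpipe).
Total head at P-8: h = 1085.02 m.
Δh = h(P-5) − h(P-8) = 1085.46 − 1085.02 = 0.44 m.
Vertical separation Δz = 1080.58 − 1049.83 = 30.75 m.
|i_v| = |Δh| / Δz = 0.44 / 30.75 = 0.0143.
Head is higher in the shallow piezometer, so vertical flow is downward (recharge condition).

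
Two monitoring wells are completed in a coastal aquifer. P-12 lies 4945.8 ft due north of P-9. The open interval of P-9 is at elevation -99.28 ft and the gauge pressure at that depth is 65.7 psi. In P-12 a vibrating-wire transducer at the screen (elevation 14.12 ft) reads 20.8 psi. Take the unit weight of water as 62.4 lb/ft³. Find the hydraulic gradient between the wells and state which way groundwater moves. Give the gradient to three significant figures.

Pressure head at P-9: ψ = 144·P/γ = 144 × 65.7 / 62.4 = 151.62 ft.
Total head at P-9: h = z + ψ = -99.28 + 151.62 = 52.34 ft.
Pressure head at P-12: ψ = 144·P/γ = 144 × 20.8 / 62.4 = 48.00 ft.
Total head at P-12: h = z + ψ = 14.12 + 48.00 = 62.12 ft.
Head difference: h(P-9) − h(P-12) = 52.34 − 62.12 = -9.78 ft.
Hydraulic gradient: i = |Δh| / L = 9.78 / 4945.8 = 0.00198.
Flow is from higher to lower head: from P-12 toward P-9, i.e. toward the south.

i ≈ 0.00198; groundwater flows toward the south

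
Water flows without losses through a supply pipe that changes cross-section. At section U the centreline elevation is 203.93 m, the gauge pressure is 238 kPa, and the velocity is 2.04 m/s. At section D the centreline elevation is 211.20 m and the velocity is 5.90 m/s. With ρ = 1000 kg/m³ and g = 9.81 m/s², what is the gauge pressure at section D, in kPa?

P₂ ≈ 151 kPa

Pressure head at U: ψ₁ = P₁/(ρg) = 238×1000 / (1000 × 9.81) = 24.26 m.
Velocity heads: v₁²/2g = 2.04²/19.62 = 0.212 m; v₂²/2g = 5.90²/19.62 = 1.774 m.
Total head H = z₁ + ψ₁ + v₁²/2g = 203.93 + 24.26 + 0.212 = 228.40 m.
ψ₂ = H − z₂ − v₂²/2g = 228.40 − 211.20 − 1.774 = 15.43 m.
P₂ = ρgψ₂ = 1000 × 9.81 × 15.43 ≈ 151 kPa.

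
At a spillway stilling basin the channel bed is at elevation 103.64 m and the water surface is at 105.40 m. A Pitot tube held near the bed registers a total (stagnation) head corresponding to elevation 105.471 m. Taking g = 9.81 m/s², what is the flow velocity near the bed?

Near the bed, under hydrostatic conditions, the piezometric head (z + ψ) equals the free-surface elevation, 105.40 m.
Velocity head = total − piezometric = 105.471 − 105.40 = 0.071 m.
v = √(2g·h_v) = √(2 × 9.81 × 0.071) = 1.18 m/s.

v ≈ 1.18 m/s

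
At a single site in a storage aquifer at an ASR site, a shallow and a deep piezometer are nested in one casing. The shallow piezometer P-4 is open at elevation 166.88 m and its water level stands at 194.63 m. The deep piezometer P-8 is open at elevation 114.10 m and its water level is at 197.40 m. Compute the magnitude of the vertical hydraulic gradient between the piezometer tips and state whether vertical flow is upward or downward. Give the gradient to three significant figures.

Total head at P-4: h = 194.63 m (water level in the standpipe).
Total head at P-8: h = 197.40 m.
Δh = h(P-4) − h(P-8) = 194.63 − 197.40 = -2.77 m.
Vertical separation Δz = 166.88 − 114.10 = 52.78 m.
|i_v| = |Δh| / Δz = 2.77 / 52.78 = 0.0525.
Head is higher in the deep piezometer, so vertical flow is upward (discharge condition).

|i_v| ≈ 0.0525; vertical flow is upward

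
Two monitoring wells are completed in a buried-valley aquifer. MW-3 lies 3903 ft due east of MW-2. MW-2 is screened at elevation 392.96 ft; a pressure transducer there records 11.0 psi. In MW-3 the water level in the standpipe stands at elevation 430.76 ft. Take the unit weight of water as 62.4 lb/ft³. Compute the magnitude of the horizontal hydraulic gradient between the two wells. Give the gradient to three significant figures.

Pressure head at MW-2: ψ = 144·P/γ = 144 × 11.0 / 62.4 = 25.38 ft.
Total head at MW-2: h = z + ψ = 392.96 + 25.38 = 418.34 ft.
Total head at MW-3: h = 430.76 ft (water level in the piezometer is the total head).
Head difference: h(MW-2) − h(MW-3) = 418.34 − 430.76 = -12.42 ft.
Hydraulic gradient: i = |Δh| / L = 12.42 / 3903 = 0.00318.

i ≈ 0.00318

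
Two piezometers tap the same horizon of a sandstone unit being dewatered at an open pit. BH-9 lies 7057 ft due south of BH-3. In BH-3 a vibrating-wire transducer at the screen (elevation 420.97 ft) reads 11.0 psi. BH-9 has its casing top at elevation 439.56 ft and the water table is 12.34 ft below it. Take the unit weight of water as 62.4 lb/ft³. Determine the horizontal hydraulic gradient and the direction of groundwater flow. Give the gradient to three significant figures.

Pressure head at BH-3: ψ = 144·P/γ = 144 × 11.0 / 62.4 = 25.38 ft.
Total head at BH-3: h = z + ψ = 420.97 + 25.38 = 446.35 ft.
Total head at BH-9: h = 439.56 − 12.34 = 427.22 ft.
Head difference: h(BH-3) − h(BH-9) = 446.35 − 427.22 = 19.13 ft.
Hydraulic gradient: i = |Δh| / L = 19.13 / 7057 = 0.00271.
Flow is from higher to lower head: from BH-3 toward BH-9, i.e. toward the south.

i ≈ 0.00271; groundwater flows toward the south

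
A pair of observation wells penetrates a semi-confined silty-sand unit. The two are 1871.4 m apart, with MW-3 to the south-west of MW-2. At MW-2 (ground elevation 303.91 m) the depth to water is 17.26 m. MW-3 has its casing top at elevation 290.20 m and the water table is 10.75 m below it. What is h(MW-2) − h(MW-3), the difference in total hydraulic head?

Total head at MW-2: h = 303.91 − 17.26 = 286.65 m.
Total head at MW-3: h = 290.20 − 10.75 = 279.45 m.
Head difference: h(MW-2) − h(MW-3) = 286.65 − 279.45 = 7.20 m.

Δh ≈ 7.20 m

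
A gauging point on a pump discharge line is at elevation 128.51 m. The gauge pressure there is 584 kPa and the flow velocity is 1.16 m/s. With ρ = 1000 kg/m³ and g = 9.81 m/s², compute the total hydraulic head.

h ≈ 188.11 m

Pressure head ψ = P/(ρg) = 584×1000 / (1000 × 9.81) = 59.53 m.
Velocity head = v²/(2g) = 1.16² / (2 × 9.81) = 0.069 m.
h = z + ψ + v²/(2g) = 128.51 + 59.53 + 0.069 = 188.11 m.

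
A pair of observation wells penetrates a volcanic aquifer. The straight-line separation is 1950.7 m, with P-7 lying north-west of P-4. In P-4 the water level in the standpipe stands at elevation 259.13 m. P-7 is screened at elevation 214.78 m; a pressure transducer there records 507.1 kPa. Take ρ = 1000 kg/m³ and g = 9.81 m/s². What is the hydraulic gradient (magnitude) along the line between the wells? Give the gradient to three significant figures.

Total head at P-4: h = 259.13 m (water level in the piezometer is the total head).
Pressure head at P-7: ψ = P/(ρg) = 507.1×1000 / (1000 × 9.81) = 51.69 m.
Total head at P-7: h = z + ψ = 214.78 + 51.69 = 266.47 m.
Head difference: h(P-4) − h(P-7) = 259.13 − 266.47 = -7.34 m.
Hydraulic gradient: i = |Δh| / L = 7.34 / 1950.7 = 0.00376.

i ≈ 0.00376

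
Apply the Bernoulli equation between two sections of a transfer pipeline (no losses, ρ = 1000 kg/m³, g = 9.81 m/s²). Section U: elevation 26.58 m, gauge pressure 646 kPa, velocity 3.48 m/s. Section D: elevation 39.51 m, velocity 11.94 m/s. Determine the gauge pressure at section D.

Pressure head at U: ψ₁ = P₁/(ρg) = 646×1000 / (1000 × 9.81) = 65.85 m.
Velocity heads: v₁²/2g = 3.48²/19.62 = 0.617 m; v₂²/2g = 11.94²/19.62 = 7.266 m.
Total head H = z₁ + ψ₁ + v₁²/2g = 26.58 + 65.85 + 0.617 = 93.05 m.
ψ₂ = H − z₂ − v₂²/2g = 93.05 − 39.51 − 7.266 = 46.27 m.
P₂ = ρgψ₂ = 1000 × 9.81 × 46.27 ≈ 454 kPa.

P₂ ≈ 454 kPa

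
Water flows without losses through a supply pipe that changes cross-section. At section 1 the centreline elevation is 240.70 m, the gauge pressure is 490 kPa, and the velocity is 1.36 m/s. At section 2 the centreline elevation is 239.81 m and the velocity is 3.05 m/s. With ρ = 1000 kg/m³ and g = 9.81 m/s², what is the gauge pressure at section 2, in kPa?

Pressure head at 1: ψ₁ = P₁/(ρg) = 490×1000 / (1000 × 9.81) = 49.95 m.
Velocity heads: v₁²/2g = 1.36²/19.62 = 0.094 m; v₂²/2g = 3.05²/19.62 = 0.474 m.
Total head H = z₁ + ψ₁ + v₁²/2g = 240.70 + 49.95 + 0.094 = 290.74 m.
ψ₂ = H − z₂ − v₂²/2g = 290.74 − 239.81 − 0.474 = 50.46 m.
P₂ = ρgψ₂ = 1000 × 9.81 × 50.46 ≈ 495 kPa.

P₂ ≈ 495 kPa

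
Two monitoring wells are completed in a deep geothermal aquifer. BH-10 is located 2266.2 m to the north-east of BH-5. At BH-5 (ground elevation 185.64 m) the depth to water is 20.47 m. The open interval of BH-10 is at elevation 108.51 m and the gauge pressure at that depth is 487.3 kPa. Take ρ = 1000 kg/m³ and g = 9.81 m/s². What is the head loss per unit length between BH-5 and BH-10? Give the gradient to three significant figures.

i ≈ 0.00308 m/m

Total head at BH-5: h = 185.64 − 20.47 = 165.17 m.
Pressure head at BH-10: ψ = P/(ρg) = 487.3×1000 / (1000 × 9.81) = 49.67 m.
Total head at BH-10: h = z + ψ = 108.51 + 49.67 = 158.18 m.
Head difference: h(BH-5) − h(BH-10) = 165.17 − 158.18 = 6.99 m.
Hydraulic gradient: i = |Δh| / L = 6.99 / 2266.2 = 0.00308.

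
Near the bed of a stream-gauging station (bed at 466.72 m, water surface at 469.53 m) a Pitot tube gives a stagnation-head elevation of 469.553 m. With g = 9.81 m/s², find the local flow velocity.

v ≈ 0.672 m/s

Near the bed, under hydrostatic conditions, the piezometric head (z + ψ) equals the free-surface elevation, 469.53 m.
Velocity head = total − piezometric = 469.553 − 469.53 = 0.023 m.
v = √(2g·h_v) = √(2 × 9.81 × 0.023) = 0.672 m/s.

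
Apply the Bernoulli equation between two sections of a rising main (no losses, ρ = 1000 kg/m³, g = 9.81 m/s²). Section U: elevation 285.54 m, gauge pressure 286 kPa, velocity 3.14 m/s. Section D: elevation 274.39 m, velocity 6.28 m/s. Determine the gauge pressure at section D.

Pressure head at U: ψ₁ = P₁/(ρg) = 286×1000 / (1000 × 9.81) = 29.15 m.
Velocity heads: v₁²/2g = 3.14²/19.62 = 0.503 m; v₂²/2g = 6.28²/19.62 = 2.010 m.
Total head H = z₁ + ψ₁ + v₁²/2g = 285.54 + 29.15 + 0.503 = 315.19 m.
ψ₂ = H − z₂ − v₂²/2g = 315.19 − 274.39 − 2.010 = 38.79 m.
P₂ = ρgψ₂ = 1000 × 9.81 × 38.79 ≈ 381 kPa.

P₂ ≈ 381 kPa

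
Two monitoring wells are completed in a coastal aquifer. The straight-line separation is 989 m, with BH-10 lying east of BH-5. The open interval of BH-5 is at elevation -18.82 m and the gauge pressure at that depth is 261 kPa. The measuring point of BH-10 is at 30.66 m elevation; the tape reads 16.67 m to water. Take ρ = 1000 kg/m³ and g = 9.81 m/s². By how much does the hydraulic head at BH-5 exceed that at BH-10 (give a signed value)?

Δh ≈ -6.20 m

Pressure head at BH-5: ψ = P/(ρg) = 261×1000 / (1000 × 9.81) = 26.61 m.
Total head at BH-5: h = z + ψ = -18.82 + 26.61 = 7.79 m.
Total head at BH-10: h = 30.66 − 16.67 = 13.99 m.
Head difference: h(BH-5) − h(BH-10) = 7.79 − 13.99 = -6.20 m.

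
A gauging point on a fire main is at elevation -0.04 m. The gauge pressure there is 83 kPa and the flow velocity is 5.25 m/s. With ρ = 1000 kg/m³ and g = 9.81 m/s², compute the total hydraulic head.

h ≈ 9.83 m

Pressure head ψ = P/(ρg) = 83×1000 / (1000 × 9.81) = 8.46 m.
Velocity head = v²/(2g) = 5.25² / (2 × 9.81) = 1.405 m.
h = z + ψ + v²/(2g) = -0.04 + 8.46 + 1.405 = 9.83 m.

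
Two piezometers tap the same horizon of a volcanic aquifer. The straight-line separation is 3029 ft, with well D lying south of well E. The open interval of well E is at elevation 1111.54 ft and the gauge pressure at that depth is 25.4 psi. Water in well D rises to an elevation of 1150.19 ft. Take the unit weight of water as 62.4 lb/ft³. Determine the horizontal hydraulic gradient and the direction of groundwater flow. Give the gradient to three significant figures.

Pressure head at well E: ψ = 144·P/γ = 144 × 25.4 / 62.4 = 58.62 ft.
Total head at well E: h = z + ψ = 1111.54 + 58.62 = 1170.16 ft.
Total head at well D: h = 1150.19 ft (water level in the piezometer is the total head).
Head difference: h(well E) − h(well D) = 1170.16 − 1150.19 = 19.97 ft.
Hydraulic gradient: i = |Δh| / L = 19.97 / 3029 = 0.00659.
Flow is from higher to lower head: from well E toward well D, i.e. toward the south.

i ≈ 0.00659; groundwater flows toward the south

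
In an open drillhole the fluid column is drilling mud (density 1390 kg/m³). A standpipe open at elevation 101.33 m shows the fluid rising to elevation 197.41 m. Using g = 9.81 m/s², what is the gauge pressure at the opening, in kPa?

P ≈ 1310 kPa

Pressure head ψ = h − z = 197.41 − 101.33 = 96.08 m.
P = ρgψ = 1390 × 9.81 × 96.08 = 1310137 Pa ≈ 1310 kPa.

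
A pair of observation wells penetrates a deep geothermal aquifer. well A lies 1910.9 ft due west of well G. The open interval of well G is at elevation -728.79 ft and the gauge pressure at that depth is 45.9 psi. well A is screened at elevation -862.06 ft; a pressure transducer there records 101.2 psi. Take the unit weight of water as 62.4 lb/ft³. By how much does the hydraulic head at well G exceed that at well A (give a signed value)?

Pressure head at well G: ψ = 144·P/γ = 144 × 45.9 / 62.4 = 105.92 ft.
Total head at well G: h = z + ψ = -728.79 + 105.92 = -622.87 ft.
Pressure head at well A: ψ = 144·P/γ = 144 × 101.2 / 62.4 = 233.54 ft.
Total head at well A: h = z + ψ = -862.06 + 233.54 = -628.52 ft.
Head difference: h(well G) − h(well A) = -622.87 − (-628.52) = 5.65 ft.

Δh ≈ 5.65 ft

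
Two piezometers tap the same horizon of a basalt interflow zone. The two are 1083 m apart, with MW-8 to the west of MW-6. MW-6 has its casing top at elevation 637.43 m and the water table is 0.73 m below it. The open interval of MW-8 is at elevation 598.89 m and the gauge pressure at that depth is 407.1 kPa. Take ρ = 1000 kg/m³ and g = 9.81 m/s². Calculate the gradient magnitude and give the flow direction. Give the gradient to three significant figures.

Total head at MW-6: h = 637.43 − 0.73 = 636.70 m.
Pressure head at MW-8: ψ = P/(ρg) = 407.1×1000 / (1000 × 9.81) = 41.50 m.
Total head at MW-8: h = z + ψ = 598.89 + 41.50 = 640.39 m.
Head difference: h(MW-6) − h(MW-8) = 636.70 − 640.39 = -3.69 m.
Hydraulic gradient: i = |Δh| / L = 3.69 / 1083 = 0.00341.
Flow is from higher to lower head: from MW-8 toward MW-6, i.e. toward the east.

i ≈ 0.00341; groundwater flows toward the east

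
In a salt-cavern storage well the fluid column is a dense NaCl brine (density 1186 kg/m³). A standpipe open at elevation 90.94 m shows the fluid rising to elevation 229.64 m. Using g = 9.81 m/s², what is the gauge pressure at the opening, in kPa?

P ≈ 1610 kPa

Pressure head ψ = h − z = 229.64 − 90.94 = 138.70 m.
P = ρgψ = 1186 × 9.81 × 138.70 = 1613727 Pa ≈ 1610 kPa.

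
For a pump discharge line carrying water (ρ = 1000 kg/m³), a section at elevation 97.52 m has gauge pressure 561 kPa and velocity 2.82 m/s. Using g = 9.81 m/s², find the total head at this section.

Pressure head ψ = P/(ρg) = 561×1000 / (1000 × 9.81) = 57.19 m.
Velocity head = v²/(2g) = 2.82² / (2 × 9.81) = 0.405 m.
h = z + ψ + v²/(2g) = 97.52 + 57.19 + 0.405 = 155.11 m.

h ≈ 155.11 m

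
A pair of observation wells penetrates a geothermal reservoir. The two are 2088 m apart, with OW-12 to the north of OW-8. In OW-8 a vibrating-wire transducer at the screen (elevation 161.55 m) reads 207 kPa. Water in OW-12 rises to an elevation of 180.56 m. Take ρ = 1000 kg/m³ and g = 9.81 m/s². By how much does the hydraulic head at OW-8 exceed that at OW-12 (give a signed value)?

Δh ≈ 2.09 m

Pressure head at OW-8: ψ = P/(ρg) = 207×1000 / (1000 × 9.81) = 21.10 m.
Total head at OW-8: h = z + ψ = 161.55 + 21.10 = 182.65 m.
Total head at OW-12: h = 180.56 m (water level in the piezometer is the total head).
Head difference: h(OW-8) − h(OW-12) = 182.65 − 180.56 = 2.09 m.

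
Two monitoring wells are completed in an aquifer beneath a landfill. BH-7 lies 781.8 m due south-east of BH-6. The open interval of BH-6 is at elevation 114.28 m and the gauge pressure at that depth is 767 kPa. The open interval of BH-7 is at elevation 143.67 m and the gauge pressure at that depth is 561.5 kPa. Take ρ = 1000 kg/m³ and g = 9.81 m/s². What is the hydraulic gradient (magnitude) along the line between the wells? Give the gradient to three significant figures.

i ≈ 0.0108

Pressure head at BH-6: ψ = P/(ρg) = 767×1000 / (1000 × 9.81) = 78.19 m.
Total head at BH-6: h = z + ψ = 114.28 + 78.19 = 192.47 m.
Pressure head at BH-7: ψ = P/(ρg) = 561.5×1000 / (1000 × 9.81) = 57.24 m.
Total head at BH-7: h = z + ψ = 143.67 + 57.24 = 200.91 m.
Head difference: h(BH-6) − h(BH-7) = 192.47 − 200.91 = -8.44 m.
Hydraulic gradient: i = |Δh| / L = 8.44 / 781.8 = 0.0108.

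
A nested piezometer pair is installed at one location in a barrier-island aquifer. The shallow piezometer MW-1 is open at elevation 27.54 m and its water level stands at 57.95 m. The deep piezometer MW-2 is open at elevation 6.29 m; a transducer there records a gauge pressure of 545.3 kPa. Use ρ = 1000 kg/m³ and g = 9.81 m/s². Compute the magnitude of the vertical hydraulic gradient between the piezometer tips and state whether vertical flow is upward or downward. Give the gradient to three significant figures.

|i_v| ≈ 0.185; vertical flow is upward

Total head at MW-1: h = 57.95 m (water level in the standpipe).
Pressure head at MW-2: ψ = P/(ρg) = 545.3×1000 / (1000 × 9.81) = 55.59 m.
Total head at MW-2: h = z + ψ = 6.29 + 55.59 = 61.88 m.
Δh = h(MW-1) − h(MW-2) = 57.95 − 61.88 = -3.93 m.
Vertical separation Δz = 27.54 − 6.29 = 21.25 m.
|i_v| = |Δh| / Δz = 3.93 / 21.25 = 0.185.
Head is higher in the deep piezometer, so vertical flow is upward (discharge condition).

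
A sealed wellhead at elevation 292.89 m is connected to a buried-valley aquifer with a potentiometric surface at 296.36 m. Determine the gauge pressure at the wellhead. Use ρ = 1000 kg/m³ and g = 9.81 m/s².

Head above the cap: Δh = 296.36 − 292.89 = 3.47 m.
P = ρgΔh = 1000 × 9.81 × 3.47 = 34041 Pa ≈ 34.0 kPa.

P ≈ 34.0 kPa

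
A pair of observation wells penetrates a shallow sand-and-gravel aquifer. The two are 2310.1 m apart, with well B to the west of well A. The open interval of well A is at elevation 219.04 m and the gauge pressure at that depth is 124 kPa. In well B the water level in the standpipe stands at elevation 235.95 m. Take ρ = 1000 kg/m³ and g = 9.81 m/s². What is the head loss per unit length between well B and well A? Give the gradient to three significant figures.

i ≈ 0.00185 m/m

Pressure head at well A: ψ = P/(ρg) = 124×1000 / (1000 × 9.81) = 12.64 m.
Total head at well A: h = z + ψ = 219.04 + 12.64 = 231.68 m.
Total head at well B: h = 235.95 m (water level in the piezometer is the total head).
Head difference: h(well A) − h(well B) = 231.68 − 235.95 = -4.27 m.
Hydraulic gradient: i = |Δh| / L = 4.27 / 2310.1 = 0.00185.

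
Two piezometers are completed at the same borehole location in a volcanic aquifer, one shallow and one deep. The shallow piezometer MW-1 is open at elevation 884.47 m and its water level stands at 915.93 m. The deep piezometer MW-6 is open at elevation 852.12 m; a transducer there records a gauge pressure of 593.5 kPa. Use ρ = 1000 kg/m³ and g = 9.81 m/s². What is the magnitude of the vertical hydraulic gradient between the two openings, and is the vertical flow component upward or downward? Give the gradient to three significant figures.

Total head at MW-1: h = 915.93 m (water level in the standpipe).
Pressure head at MW-6: ψ = P/(ρg) = 593.5×1000 / (1000 × 9.81) = 60.50 m.
Total head at MW-6: h = z + ψ = 852.12 + 60.50 = 912.62 m.
Δh = h(MW-1) − h(MW-6) = 915.93 − 912.62 = 3.31 m.
Vertical separation Δz = 884.47 − 852.12 = 32.35 m.
|i_v| = |Δh| / Δz = 3.31 / 32.35 = 0.102.
Head is higher in the shallow piezometer, so vertical flow is downward (recharge condition).

|i_v| ≈ 0.102; vertical flow is downward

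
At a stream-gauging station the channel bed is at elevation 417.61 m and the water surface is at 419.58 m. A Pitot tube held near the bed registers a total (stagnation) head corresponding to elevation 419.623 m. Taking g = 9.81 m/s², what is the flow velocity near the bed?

Near the bed, under hydrostatic conditions, the piezometric head (z + ψ) equals the free-surface elevation, 419.58 m.
Velocity head = total − piezometric = 419.623 − 419.58 = 0.043 m.
v = √(2g·h_v) = √(2 × 9.81 × 0.043) = 0.919 m/s.

v ≈ 0.919 m/s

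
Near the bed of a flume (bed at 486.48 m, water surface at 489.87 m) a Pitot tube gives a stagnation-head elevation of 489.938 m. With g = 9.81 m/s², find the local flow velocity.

Near the bed, under hydrostatic conditions, the piezometric head (z + ψ) equals the free-surface elevation, 489.87 m.
Velocity head = total − piezometric = 489.938 − 489.87 = 0.068 m.
v = √(2g·h_v) = √(2 × 9.81 × 0.068) = 1.16 m/s.

v ≈ 1.16 m/s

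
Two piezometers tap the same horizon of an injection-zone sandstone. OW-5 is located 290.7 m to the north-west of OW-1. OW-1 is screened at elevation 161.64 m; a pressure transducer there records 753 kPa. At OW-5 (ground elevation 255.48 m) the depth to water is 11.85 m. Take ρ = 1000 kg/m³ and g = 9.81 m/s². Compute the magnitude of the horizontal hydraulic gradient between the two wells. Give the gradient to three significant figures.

i ≈ 0.0180

Pressure head at OW-1: ψ = P/(ρg) = 753×1000 / (1000 × 9.81) = 76.76 m.
Total head at OW-1: h = z + ψ = 161.64 + 76.76 = 238.40 m.
Total head at OW-5: h = 255.48 − 11.85 = 243.63 m.
Head difference: h(OW-1) − h(OW-5) = 238.40 − 243.63 = -5.23 m.
Hydraulic gradient: i = |Δh| / L = 5.23 / 290.7 = 0.0180.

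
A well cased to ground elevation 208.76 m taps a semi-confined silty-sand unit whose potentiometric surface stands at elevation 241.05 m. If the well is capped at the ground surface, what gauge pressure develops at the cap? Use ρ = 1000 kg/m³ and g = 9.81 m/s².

P ≈ 317 kPa

Head above the cap: Δh = 241.05 − 208.76 = 32.29 m.
P = ρgΔh = 1000 × 9.81 × 32.29 = 316765 Pa ≈ 317 kPa.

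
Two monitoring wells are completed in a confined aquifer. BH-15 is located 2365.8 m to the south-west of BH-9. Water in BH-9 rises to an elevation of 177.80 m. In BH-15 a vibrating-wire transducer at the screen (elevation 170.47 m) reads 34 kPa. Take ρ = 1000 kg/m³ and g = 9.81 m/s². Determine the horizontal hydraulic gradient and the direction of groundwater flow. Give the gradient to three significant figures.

i ≈ 0.00163; groundwater flows toward the south-west

Total head at BH-9: h = 177.80 m (water level in the piezometer is the total head).
Pressure head at BH-15: ψ = P/(ρg) = 34×1000 / (1000 × 9.81) = 3.47 m.
Total head at BH-15: h = z + ψ = 170.47 + 3.47 = 173.94 m.
Head difference: h(BH-9) − h(BH-15) = 177.80 − 173.94 = 3.86 m.
Hydraulic gradient: i = |Δh| / L = 3.86 / 2365.8 = 0.00163.
Flow is from higher to lower head: from BH-9 toward BH-15, i.e. toward the south-west.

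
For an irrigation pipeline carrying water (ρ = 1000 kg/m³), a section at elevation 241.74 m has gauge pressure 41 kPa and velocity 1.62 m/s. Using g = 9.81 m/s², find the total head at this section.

Pressure head ψ = P/(ρg) = 41×1000 / (1000 × 9.81) = 4.18 m.
Velocity head = v²/(2g) = 1.62² / (2 × 9.81) = 0.134 m.
h = z + ψ + v²/(2g) = 241.74 + 4.18 + 0.134 = 246.05 m.

h ≈ 246.05 m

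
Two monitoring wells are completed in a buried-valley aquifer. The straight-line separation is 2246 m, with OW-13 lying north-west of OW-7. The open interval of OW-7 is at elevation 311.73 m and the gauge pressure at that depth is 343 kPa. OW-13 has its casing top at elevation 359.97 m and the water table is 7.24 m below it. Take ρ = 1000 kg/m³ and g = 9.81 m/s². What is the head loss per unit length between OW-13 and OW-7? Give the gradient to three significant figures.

i ≈ 0.00269 m/m

Pressure head at OW-7: ψ = P/(ρg) = 343×1000 / (1000 × 9.81) = 34.96 m.
Total head at OW-7: h = z + ψ = 311.73 + 34.96 = 346.69 m.
Total head at OW-13: h = 359.97 − 7.24 = 352.73 m.
Head difference: h(OW-7) − h(OW-13) = 346.69 − 352.73 = -6.04 m.
Hydraulic gradient: i = |Δh| / L = 6.04 / 2246 = 0.00269.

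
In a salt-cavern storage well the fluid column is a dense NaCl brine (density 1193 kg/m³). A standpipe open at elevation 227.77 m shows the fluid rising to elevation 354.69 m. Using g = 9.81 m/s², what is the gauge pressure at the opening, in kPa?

Pressure head ψ = h − z = 354.69 − 227.77 = 126.92 m.
P = ρgψ = 1193 × 9.81 × 126.92 = 1485387 Pa ≈ 1490 kPa.

P ≈ 1490 kPa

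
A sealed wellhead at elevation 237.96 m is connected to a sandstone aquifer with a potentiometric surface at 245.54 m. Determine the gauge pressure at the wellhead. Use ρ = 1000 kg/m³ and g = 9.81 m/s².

Head above the cap: Δh = 245.54 − 237.96 = 7.58 m.
P = ρgΔh = 1000 × 9.81 × 7.58 = 74360 Pa ≈ 74.4 kPa.

P ≈ 74.4 kPa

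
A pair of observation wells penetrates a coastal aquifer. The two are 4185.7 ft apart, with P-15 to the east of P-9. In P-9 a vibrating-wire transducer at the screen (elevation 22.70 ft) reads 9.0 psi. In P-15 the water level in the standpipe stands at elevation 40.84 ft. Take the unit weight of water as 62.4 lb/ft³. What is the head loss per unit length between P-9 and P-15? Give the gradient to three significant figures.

Pressure head at P-9: ψ = 144·P/γ = 144 × 9.0 / 62.4 = 20.77 ft.
Total head at P-9: h = z + ψ = 22.70 + 20.77 = 43.47 ft.
Total head at P-15: h = 40.84 ft (water level in the piezometer is the total head).
Head difference: h(P-9) − h(P-15) = 43.47 − 40.84 = 2.63 ft.
Hydraulic gradient: i = |Δh| / L = 2.63 / 4185.7 = 0.000628.

i ≈ 0.000628 ft/ft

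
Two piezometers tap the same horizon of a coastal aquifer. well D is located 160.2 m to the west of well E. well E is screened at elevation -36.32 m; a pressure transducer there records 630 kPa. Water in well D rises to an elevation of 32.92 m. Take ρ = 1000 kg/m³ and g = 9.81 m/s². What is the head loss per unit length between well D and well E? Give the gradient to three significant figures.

i ≈ 0.0313 m/m

Pressure head at well E: ψ = P/(ρg) = 630×1000 / (1000 × 9.81) = 64.22 m.
Total head at well E: h = z + ψ = -36.32 + 64.22 = 27.90 m.
Total head at well D: h = 32.92 m (water level in the piezometer is the total head).
Head difference: h(well E) − h(well D) = 27.90 − 32.92 = -5.02 m.
Hydraulic gradient: i = |Δh| / L = 5.02 / 160.2 = 0.0313.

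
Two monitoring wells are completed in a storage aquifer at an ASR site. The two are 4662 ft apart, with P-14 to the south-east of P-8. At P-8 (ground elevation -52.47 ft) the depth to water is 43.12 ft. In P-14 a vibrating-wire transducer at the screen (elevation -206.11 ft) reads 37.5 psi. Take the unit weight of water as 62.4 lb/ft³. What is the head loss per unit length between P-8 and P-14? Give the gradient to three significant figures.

Total head at P-8: h = -52.47 − 43.12 = -95.59 ft.
Pressure head at P-14: ψ = 144·P/γ = 144 × 37.5 / 62.4 = 86.54 ft.
Total head at P-14: h = z + ψ = -206.11 + 86.54 = -119.57 ft.
Head difference: h(P-8) − h(P-14) = -95.59 − (-119.57) = 23.98 ft.
Hydraulic gradient: i = |Δh| / L = 23.98 / 4662 = 0.00514.

i ≈ 0.00514 ft/ft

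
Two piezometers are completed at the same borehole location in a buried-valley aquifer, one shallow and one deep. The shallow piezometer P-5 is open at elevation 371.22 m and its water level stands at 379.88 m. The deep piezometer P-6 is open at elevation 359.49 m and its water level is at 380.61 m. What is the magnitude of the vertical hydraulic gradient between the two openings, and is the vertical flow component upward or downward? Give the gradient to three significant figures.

Total head at P-5: h = 379.88 m (water level in the standpipe).
Total head at P-6: h = 380.61 m.
Δh = h(P-5) − h(P-6) = 379.88 − 380.61 = -0.73 m.
Vertical separation Δz = 371.22 − 359.49 = 11.73 m.
|i_v| = |Δh| / Δz = 0.73 / 11.73 = 0.0622.
Head is higher in the deep piezometer, so vertical flow is upward (discharge condition).

|i_v| ≈ 0.0622; vertical flow is upward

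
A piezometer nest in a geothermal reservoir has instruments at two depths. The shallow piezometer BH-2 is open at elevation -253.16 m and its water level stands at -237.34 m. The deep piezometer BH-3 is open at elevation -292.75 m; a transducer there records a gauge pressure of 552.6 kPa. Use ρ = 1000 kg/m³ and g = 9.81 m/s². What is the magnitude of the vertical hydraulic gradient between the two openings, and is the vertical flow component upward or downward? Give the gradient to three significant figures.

Total head at BH-2: h = -237.34 m (water level in the standpipe).
Pressure head at BH-3: ψ = P/(ρg) = 552.6×1000 / (1000 × 9.81) = 56.33 m.
Total head at BH-3: h = z + ψ = -292.75 + 56.33 = -236.42 m.
Δh = h(BH-2) − h(BH-3) = -237.34 − (-236.42) = -0.92 m.
Vertical separation Δz = -253.16 − (-292.75) = 39.59 m.
|i_v| = |Δh| / Δz = 0.92 / 39.59 = 0.0232.
Head is higher in the deep piezometer, so vertical flow is upward (discharge condition).

|i_v| ≈ 0.0232; vertical flow is upward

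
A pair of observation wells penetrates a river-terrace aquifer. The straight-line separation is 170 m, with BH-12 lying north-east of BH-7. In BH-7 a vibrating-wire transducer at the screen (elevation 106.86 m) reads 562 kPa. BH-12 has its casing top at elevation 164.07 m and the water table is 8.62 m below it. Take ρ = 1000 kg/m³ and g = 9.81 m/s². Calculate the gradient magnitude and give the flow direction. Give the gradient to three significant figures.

i ≈ 0.0512; groundwater flows toward the north-east

Pressure head at BH-7: ψ = P/(ρg) = 562×1000 / (1000 × 9.81) = 57.29 m.
Total head at BH-7: h = z + ψ = 106.86 + 57.29 = 164.15 m.
Total head at BH-12: h = 164.07 − 8.62 = 155.45 m.
Head difference: h(BH-7) − h(BH-12) = 164.15 − 155.45 = 8.70 m.
Hydraulic gradient: i = |Δh| / L = 8.70 / 170 = 0.0512.
Flow is from higher to lower head: from BH-7 toward BH-12, i.e. toward the north-east.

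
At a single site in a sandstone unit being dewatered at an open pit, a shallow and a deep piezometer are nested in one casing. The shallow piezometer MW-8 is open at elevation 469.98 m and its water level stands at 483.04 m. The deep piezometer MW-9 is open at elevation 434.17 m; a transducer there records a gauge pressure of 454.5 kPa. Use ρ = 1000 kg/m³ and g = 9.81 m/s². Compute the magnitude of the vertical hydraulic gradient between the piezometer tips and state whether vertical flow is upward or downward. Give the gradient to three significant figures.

Total head at MW-8: h = 483.04 m (water level in the standpipe).
Pressure head at MW-9: ψ = P/(ρg) = 454.5×1000 / (1000 × 9.81) = 46.33 m.
Total head at MW-9: h = z + ψ = 434.17 + 46.33 = 480.50 m.
Δh = h(MW-8) − h(MW-9) = 483.04 − 480.50 = 2.54 m.
Vertical separation Δz = 469.98 − 434.17 = 35.81 m.
|i_v| = |Δh| / Δz = 2.54 / 35.81 = 0.0709.
Head is higher in the shallow piezometer, so vertical flow is downward (recharge condition).

|i_v| ≈ 0.0709; vertical flow is downward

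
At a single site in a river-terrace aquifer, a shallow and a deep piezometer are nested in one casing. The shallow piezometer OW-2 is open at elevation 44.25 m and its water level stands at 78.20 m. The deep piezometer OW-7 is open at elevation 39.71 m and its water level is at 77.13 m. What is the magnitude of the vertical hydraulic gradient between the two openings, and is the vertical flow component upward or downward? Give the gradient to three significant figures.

Total head at OW-2: h = 78.20 m (water level in the standpipe).
Total head at OW-7: h = 77.13 m.
Δh = h(OW-2) − h(OW-7) = 78.20 − 77.13 = 1.07 m.
Vertical separation Δz = 44.25 − 39.71 = 4.54 m.
|i_v| = |Δh| / Δz = 1.07 / 4.54 = 0.236.
Head is higher in the shallow piezometer, so vertical flow is downward (recharge condition).

|i_v| ≈ 0.236; vertical flow is downward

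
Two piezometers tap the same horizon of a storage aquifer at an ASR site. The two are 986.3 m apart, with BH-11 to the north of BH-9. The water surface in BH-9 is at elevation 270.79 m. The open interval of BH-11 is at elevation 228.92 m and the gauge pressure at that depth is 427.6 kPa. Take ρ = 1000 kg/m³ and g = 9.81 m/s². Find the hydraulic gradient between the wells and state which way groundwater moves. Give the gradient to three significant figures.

Total head at BH-9: h = 270.79 m (water level in the piezometer is the total head).
Pressure head at BH-11: ψ = P/(ρg) = 427.6×1000 / (1000 × 9.81) = 43.59 m.
Total head at BH-11: h = z + ψ = 228.92 + 43.59 = 272.51 m.
Head difference: h(BH-9) − h(BH-11) = 270.79 − 272.51 = -1.72 m.
Hydraulic gradient: i = |Δh| / L = 1.72 / 986.3 = 0.00174.
Flow is from higher to lower head: from BH-11 toward BH-9, i.e. toward the south.

i ≈ 0.00174; groundwater flows toward the south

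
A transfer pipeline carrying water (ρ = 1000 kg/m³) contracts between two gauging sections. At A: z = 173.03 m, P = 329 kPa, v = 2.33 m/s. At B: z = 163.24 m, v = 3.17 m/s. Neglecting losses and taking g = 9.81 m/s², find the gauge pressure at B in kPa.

P₂ ≈ 423 kPa

Pressure head at A: ψ₁ = P₁/(ρg) = 329×1000 / (1000 × 9.81) = 33.54 m.
Velocity heads: v₁²/2g = 2.33²/19.62 = 0.277 m; v₂²/2g = 3.17²/19.62 = 0.512 m.
Total head H = z₁ + ψ₁ + v₁²/2g = 173.03 + 33.54 + 0.277 = 206.85 m.
ψ₂ = H − z₂ − v₂²/2g = 206.85 − 163.24 − 0.512 = 43.10 m.
P₂ = ρgψ₂ = 1000 × 9.81 × 43.10 ≈ 423 kPa.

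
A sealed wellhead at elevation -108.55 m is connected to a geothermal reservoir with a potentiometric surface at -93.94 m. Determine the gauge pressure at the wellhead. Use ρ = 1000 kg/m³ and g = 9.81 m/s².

P ≈ 143 kPa

Head above the cap: Δh = -93.94 − (-108.55) = 14.61 m.
P = ρgΔh = 1000 × 9.81 × 14.61 = 143324 Pa ≈ 143 kPa.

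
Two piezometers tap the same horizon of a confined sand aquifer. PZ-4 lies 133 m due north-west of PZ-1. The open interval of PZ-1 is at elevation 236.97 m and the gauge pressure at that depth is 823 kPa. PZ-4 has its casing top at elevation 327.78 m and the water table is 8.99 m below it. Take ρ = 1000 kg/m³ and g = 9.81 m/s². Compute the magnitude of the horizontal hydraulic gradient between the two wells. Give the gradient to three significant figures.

i ≈ 0.0156

Pressure head at PZ-1: ψ = P/(ρg) = 823×1000 / (1000 × 9.81) = 83.89 m.
Total head at PZ-1: h = z + ψ = 236.97 + 83.89 = 320.86 m.
Total head at PZ-4: h = 327.78 − 8.99 = 318.79 m.
Head difference: h(PZ-1) − h(PZ-4) = 320.86 − 318.79 = 2.07 m.
Hydraulic gradient: i = |Δh| / L = 2.07 / 133 = 0.0156.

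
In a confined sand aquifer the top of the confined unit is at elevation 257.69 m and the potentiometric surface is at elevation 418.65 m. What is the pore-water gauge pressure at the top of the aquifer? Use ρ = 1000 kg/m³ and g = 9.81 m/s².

Pressure head at the aquifer top: ψ = h − z = 418.65 − 257.69 = 160.96 m.
P = ρgψ = 1000 × 9.81 × 160.96 = 1579018 Pa ≈ 1580 kPa.

P ≈ 1580 kPa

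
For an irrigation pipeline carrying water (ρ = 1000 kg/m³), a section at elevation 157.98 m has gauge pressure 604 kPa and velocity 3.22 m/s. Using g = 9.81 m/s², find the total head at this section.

Pressure head ψ = P/(ρg) = 604×1000 / (1000 × 9.81) = 61.57 m.
Velocity head = v²/(2g) = 3.22² / (2 × 9.81) = 0.528 m.
h = z + ψ + v²/(2g) = 157.98 + 61.57 + 0.528 = 220.08 m.

h ≈ 220.08 m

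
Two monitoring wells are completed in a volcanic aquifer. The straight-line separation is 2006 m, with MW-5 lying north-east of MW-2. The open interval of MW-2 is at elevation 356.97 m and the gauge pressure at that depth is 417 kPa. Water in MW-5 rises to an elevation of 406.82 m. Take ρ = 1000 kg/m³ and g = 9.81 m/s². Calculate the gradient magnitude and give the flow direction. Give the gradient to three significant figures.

i ≈ 0.00366; groundwater flows toward the south-west

Pressure head at MW-2: ψ = P/(ρg) = 417×1000 / (1000 × 9.81) = 42.51 m.
Total head at MW-2: h = z + ψ = 356.97 + 42.51 = 399.48 m.
Total head at MW-5: h = 406.82 m (water level in the piezometer is the total head).
Head difference: h(MW-2) − h(MW-5) = 399.48 − 406.82 = -7.34 m.
Hydraulic gradient: i = |Δh| / L = 7.34 / 2006 = 0.00366.
Flow is from higher to lower head: from MW-5 toward MW-2, i.e. toward the south-west.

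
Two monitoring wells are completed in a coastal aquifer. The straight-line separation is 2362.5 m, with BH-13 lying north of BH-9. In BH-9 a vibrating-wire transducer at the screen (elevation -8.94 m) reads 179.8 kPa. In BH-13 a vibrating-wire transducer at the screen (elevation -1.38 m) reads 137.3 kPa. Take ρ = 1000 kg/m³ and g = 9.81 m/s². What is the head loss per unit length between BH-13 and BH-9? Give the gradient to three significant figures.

Pressure head at BH-9: ψ = P/(ρg) = 179.8×1000 / (1000 × 9.81) = 18.33 m.
Total head at BH-9: h = z + ψ = -8.94 + 18.33 = 9.39 m.
Pressure head at BH-13: ψ = P/(ρg) = 137.3×1000 / (1000 × 9.81) = 14.00 m.
Total head at BH-13: h = z + ψ = -1.38 + 14.00 = 12.62 m.
Head difference: h(BH-9) − h(BH-13) = 9.39 − 12.62 = -3.23 m.
Hydraulic gradient: i = |Δh| / L = 3.23 / 2362.5 = 0.00137.

i ≈ 0.00137 m/m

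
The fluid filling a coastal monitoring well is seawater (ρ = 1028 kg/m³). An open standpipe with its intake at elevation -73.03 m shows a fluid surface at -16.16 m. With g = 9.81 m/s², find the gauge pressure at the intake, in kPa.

Pressure head ψ = h − z = -16.16 − (-73.03) = 56.87 m.
P = ρgψ = 1028 × 9.81 × 56.87 = 573516 Pa ≈ 574 kPa.

P ≈ 574 kPa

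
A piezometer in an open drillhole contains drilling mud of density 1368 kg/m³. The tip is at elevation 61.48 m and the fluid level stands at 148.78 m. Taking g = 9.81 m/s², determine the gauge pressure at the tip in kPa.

P ≈ 1170 kPa

Pressure head ψ = h − z = 148.78 − 61.48 = 87.30 m.
P = ρgψ = 1368 × 9.81 × 87.30 = 1171573 Pa ≈ 1170 kPa.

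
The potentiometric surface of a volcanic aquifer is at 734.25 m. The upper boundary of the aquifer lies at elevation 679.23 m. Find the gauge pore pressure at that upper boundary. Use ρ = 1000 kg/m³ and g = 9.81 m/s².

Pressure head at the aquifer top: ψ = h − z = 734.25 − 679.23 = 55.02 m.
P = ρgψ = 1000 × 9.81 × 55.02 = 539746 Pa ≈ 540 kPa.

P ≈ 540 kPa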